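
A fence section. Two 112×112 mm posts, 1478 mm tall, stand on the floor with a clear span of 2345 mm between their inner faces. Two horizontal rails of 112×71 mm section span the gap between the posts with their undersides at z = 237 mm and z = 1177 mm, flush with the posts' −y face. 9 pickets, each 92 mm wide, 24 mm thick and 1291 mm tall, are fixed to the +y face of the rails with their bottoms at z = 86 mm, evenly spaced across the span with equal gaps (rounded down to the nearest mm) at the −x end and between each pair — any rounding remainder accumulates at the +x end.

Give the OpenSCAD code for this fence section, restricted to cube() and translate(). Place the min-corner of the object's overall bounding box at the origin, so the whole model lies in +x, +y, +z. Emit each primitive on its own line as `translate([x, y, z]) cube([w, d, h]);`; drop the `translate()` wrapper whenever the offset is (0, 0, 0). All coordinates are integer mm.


cube([112, 112, 1478]);
translate([2457, 0, 0]) cube([112, 112, 1478]);
translate([112, 0, 237]) cube([2345, 112, 71]);
translate([112, 0, 1177]) cube([2345, 112, 71]);
translate([263, 112, 86]) cube([92, 24, 1291]);
translate([506, 112, 86]) cube([92, 24, 1291]);
translate([749, 112, 86]) cube([92, 24, 1291]);
translate([992, 112, 86]) cube([92, 24, 1291]);
translate([1235, 112, 86]) cube([92, 24, 1291]);
translate([1478, 112, 86]) cube([92, 24, 1291]);
translate([1721, 112, 86]) cube([92, 24, 1291]);
translate([1964, 112, 86]) cube([92, 24, 1291]);
translate([2207, 112, 86]) cube([92, 24, 1291]);


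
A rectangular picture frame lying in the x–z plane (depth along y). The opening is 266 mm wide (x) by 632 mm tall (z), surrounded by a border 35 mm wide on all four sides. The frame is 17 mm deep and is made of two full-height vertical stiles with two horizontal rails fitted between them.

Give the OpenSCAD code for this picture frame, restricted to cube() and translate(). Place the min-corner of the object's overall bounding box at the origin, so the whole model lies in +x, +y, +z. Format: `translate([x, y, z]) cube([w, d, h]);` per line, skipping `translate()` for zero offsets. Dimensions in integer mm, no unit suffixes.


cube([35, 17, 702]);
translate([301, 0, 0]) cube([35, 17, 702]);
translate([35, 0, 0]) cube([266, 17, 35]);
translate([35, 0, 667]) cube([266, 17, 35]);


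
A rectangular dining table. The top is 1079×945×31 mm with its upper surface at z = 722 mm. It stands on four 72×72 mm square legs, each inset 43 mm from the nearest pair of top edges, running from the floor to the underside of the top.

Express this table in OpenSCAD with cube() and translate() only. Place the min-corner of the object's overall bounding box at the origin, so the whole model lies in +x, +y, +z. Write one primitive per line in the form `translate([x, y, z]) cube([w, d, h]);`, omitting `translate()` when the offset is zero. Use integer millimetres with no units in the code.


translate([0, 0, 691]) cube([1079, 945, 31]);
translate([43, 43, 0]) cube([72, 72, 691]);
translate([964, 43, 0]) cube([72, 72, 691]);
translate([43, 830, 0]) cube([72, 72, 691]);
translate([964, 830, 0]) cube([72, 72, 691]);


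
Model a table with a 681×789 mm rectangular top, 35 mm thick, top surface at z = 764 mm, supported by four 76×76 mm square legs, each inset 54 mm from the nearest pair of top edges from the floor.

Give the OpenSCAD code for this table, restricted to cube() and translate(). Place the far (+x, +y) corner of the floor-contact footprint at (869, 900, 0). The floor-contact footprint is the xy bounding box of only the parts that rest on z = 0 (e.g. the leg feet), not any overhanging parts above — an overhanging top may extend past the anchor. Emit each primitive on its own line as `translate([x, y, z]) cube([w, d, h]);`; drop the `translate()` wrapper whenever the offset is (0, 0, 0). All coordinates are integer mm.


// leg_h = 764 - 35 = 729
translate([242, 165, 729]) cube([681, 789, 35]);
translate([296, 219, 0]) cube([76, 76, 729]);
translate([793, 219, 0]) cube([76, 76, 729]);
translate([296, 824, 0]) cube([76, 76, 729]);
translate([793, 824, 0]) cube([76, 76, 729]);


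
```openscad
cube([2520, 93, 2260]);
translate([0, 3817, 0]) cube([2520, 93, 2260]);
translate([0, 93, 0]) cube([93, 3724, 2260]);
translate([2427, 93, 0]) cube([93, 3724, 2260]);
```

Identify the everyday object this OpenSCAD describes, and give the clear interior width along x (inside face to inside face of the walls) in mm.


A house (or room) frame. The interior width is 2334 mm.

Four 2260 mm walls enclosing a rectangle with no floor or roof — a room or house frame. Outside width is 2520 mm and wall thickness is 93 mm, so the interior width is 2520 − 2 × 93 = 2334 mm.


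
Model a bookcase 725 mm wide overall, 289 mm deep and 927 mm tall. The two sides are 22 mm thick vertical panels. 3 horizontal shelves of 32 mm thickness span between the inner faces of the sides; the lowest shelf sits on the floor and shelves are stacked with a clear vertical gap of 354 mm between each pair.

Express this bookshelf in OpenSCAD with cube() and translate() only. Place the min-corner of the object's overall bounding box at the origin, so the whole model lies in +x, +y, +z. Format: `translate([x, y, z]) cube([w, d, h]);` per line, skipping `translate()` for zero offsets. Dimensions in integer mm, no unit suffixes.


cube([22, 289, 927]);
translate([703, 0, 0]) cube([22, 289, 927]);
translate([22, 0, 0]) cube([681, 289, 32]);
translate([22, 0, 386]) cube([681, 289, 32]);
translate([22, 0, 772]) cube([681, 289, 32]);


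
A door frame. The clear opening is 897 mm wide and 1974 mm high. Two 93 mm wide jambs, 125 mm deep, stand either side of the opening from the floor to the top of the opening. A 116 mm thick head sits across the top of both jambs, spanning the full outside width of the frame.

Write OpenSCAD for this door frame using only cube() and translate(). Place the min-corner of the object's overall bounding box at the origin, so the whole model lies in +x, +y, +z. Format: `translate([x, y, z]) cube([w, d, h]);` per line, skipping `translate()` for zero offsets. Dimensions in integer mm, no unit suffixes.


cube([93, 125, 1974]);
translate([990, 0, 0]) cube([93, 125, 1974]);
translate([0, 0, 1974]) cube([1083, 125, 116]);


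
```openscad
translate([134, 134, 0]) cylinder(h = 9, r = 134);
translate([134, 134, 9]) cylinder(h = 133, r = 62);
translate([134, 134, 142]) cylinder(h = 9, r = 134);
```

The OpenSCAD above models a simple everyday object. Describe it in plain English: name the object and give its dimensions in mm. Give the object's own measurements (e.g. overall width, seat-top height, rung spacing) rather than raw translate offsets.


A spool: two coaxial disc flanges of radius 134 mm and thickness 9 mm, joined by a core cylinder of radius 62 mm and height 133 mm. The lower flange rests on z = 0 and the three cylinders share a vertical axis.


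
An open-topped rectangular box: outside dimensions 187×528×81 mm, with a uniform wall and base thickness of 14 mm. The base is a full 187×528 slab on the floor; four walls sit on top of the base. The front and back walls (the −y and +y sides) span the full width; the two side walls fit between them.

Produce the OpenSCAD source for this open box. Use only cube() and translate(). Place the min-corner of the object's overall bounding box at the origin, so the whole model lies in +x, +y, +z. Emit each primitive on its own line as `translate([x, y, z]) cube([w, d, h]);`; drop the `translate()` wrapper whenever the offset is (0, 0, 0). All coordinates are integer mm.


cube([187, 528, 14]);
translate([0, 0, 14]) cube([187, 14, 67]);
translate([0, 514, 14]) cube([187, 14, 67]);
translate([0, 14, 14]) cube([14, 500, 67]);
translate([173, 14, 14]) cube([14, 500, 67]);


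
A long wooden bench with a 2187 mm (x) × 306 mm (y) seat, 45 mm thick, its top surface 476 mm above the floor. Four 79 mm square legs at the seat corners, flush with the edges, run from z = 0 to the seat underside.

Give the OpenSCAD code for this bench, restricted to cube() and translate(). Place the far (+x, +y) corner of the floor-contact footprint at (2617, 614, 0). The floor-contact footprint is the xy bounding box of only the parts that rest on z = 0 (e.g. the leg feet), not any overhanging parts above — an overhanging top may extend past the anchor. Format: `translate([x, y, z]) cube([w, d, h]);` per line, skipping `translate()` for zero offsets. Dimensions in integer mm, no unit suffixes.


translate([430, 308, 431]) cube([2187, 306, 45]);
translate([430, 308, 0]) cube([79, 79, 431]);
translate([430, 535, 0]) cube([79, 79, 431]);
translate([2538, 308, 0]) cube([79, 79, 431]);
translate([2538, 535, 0]) cube([79, 79, 431]);


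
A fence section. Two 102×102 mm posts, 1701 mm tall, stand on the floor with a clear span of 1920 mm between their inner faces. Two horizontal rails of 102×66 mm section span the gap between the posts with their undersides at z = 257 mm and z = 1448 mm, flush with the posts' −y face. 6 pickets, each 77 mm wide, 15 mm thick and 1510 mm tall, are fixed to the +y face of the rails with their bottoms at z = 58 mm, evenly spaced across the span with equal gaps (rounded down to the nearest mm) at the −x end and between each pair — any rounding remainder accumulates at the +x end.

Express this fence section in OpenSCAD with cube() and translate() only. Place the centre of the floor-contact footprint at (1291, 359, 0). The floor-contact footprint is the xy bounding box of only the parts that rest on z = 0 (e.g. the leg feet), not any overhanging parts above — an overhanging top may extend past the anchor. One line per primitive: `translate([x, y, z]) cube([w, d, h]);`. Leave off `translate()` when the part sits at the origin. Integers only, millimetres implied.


translate([229, 308, 0]) cube([102, 102, 1701]);
translate([2251, 308, 0]) cube([102, 102, 1701]);
translate([331, 308, 257]) cube([1920, 102, 66]);
translate([331, 308, 1448]) cube([1920, 102, 66]);
translate([539, 410, 58]) cube([77, 15, 1510]);
translate([824, 410, 58]) cube([77, 15, 1510]);
translate([1109, 410, 58]) cube([77, 15, 1510]);
translate([1394, 410, 58]) cube([77, 15, 1510]);
translate([1679, 410, 58]) cube([77, 15, 1510]);
translate([1964, 410, 58]) cube([77, 15, 1510]);


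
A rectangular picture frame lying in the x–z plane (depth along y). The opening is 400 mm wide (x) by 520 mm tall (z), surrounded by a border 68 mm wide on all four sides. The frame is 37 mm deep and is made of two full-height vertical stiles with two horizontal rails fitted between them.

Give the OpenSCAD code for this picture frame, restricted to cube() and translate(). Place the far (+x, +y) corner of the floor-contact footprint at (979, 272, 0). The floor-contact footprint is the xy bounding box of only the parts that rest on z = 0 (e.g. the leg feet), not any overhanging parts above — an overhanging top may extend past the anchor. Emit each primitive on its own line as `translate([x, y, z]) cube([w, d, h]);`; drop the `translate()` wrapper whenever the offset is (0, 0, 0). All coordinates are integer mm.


translate([443, 235, 0]) cube([68, 37, 656]);
translate([911, 235, 0]) cube([68, 37, 656]);
translate([511, 235, 0]) cube([400, 37, 68]);
translate([511, 235, 588]) cube([400, 37, 68]);


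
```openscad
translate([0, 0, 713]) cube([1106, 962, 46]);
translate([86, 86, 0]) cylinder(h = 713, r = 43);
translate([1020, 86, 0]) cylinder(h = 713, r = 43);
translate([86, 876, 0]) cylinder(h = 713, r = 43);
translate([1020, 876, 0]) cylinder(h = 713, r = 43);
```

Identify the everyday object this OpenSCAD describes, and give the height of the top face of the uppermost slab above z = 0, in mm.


A table. The table height is 759 mm.

A 1106×962×46 slab sits at z = 713 on four Ø86 mm round legs — a table. The top surface is at 713 + 46 = 759 mm.


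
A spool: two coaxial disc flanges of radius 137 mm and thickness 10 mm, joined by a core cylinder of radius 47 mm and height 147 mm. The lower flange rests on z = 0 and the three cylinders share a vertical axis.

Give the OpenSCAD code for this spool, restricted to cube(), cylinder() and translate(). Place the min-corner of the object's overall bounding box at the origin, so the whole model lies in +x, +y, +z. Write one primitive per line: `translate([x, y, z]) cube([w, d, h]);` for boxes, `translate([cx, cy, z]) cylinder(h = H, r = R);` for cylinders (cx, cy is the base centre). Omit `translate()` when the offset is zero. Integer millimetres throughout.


translate([137, 137, 0]) cylinder(h = 10, r = 137);
translate([137, 137, 10]) cylinder(h = 147, r = 47);
translate([137, 137, 157]) cylinder(h = 10, r = 137);


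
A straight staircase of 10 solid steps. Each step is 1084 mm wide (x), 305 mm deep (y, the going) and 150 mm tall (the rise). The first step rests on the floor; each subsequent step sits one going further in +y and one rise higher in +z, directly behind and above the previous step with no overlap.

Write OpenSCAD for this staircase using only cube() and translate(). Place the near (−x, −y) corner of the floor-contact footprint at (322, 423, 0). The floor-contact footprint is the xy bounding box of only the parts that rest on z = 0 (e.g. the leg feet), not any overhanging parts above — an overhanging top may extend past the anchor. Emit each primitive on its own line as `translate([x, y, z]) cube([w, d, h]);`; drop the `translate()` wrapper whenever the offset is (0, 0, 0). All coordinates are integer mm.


translate([322, 423, 0]) cube([1084, 305, 150]);
translate([322, 728, 150]) cube([1084, 305, 150]);
translate([322, 1033, 300]) cube([1084, 305, 150]);
translate([322, 1338, 450]) cube([1084, 305, 150]);
translate([322, 1643, 600]) cube([1084, 305, 150]);
translate([322, 1948, 750]) cube([1084, 305, 150]);
translate([322, 2253, 900]) cube([1084, 305, 150]);
translate([322, 2558, 1050]) cube([1084, 305, 150]);
translate([322, 2863, 1200]) cube([1084, 305, 150]);
translate([322, 3168, 1350]) cube([1084, 305, 150]);


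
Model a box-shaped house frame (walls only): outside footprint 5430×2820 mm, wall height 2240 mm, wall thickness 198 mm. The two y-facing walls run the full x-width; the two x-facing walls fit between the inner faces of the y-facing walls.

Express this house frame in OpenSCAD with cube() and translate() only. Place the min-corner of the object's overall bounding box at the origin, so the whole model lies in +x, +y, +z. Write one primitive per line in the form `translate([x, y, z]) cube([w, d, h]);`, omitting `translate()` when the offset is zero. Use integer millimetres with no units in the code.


cube([5430, 198, 2240]);
translate([0, 2622, 0]) cube([5430, 198, 2240]);
translate([0, 198, 0]) cube([198, 2424, 2240]);
translate([5232, 198, 0]) cube([198, 2424, 2240]);


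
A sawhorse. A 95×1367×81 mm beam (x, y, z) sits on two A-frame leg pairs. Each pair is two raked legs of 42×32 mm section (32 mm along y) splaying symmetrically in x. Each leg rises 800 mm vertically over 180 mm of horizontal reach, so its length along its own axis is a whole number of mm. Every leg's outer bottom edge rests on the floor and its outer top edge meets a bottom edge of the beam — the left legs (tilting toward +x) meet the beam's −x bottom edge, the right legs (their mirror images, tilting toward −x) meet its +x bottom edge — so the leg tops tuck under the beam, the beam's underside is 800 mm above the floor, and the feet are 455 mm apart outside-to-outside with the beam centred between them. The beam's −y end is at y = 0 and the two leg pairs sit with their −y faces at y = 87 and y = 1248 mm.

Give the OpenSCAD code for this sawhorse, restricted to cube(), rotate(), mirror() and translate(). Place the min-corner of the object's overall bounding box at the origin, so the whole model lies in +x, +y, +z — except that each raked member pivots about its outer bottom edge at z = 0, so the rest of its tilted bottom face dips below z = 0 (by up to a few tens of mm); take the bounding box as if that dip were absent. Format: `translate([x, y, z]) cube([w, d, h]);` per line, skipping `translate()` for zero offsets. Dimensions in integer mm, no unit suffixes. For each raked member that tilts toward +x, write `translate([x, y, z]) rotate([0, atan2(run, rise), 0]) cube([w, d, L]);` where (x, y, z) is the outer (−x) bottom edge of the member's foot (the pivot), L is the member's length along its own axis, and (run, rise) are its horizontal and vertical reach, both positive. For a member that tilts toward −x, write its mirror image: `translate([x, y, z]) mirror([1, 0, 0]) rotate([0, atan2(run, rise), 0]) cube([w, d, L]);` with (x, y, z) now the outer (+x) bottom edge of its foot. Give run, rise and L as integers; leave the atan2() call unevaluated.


translate([180, 0, 800]) cube([95, 1367, 81]);
translate([0, 87, 0]) rotate([0, atan2(180, 800), 0]) cube([42, 32, 820]);
translate([455, 87, 0]) mirror([1, 0, 0]) rotate([0, atan2(180, 800), 0]) cube([42, 32, 820]);
translate([0, 1248, 0]) rotate([0, atan2(180, 800), 0]) cube([42, 32, 820]);
translate([455, 1248, 0]) mirror([1, 0, 0]) rotate([0, atan2(180, 800), 0]) cube([42, 32, 820]);


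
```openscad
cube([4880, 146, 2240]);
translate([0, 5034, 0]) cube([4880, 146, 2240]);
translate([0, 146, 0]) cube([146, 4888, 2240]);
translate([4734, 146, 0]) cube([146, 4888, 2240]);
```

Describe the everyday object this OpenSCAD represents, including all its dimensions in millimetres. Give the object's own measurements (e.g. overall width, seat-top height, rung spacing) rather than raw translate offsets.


The wall frame of a small rectangular building: four walls, each 2240 mm tall and 146 mm thick, enclosing a footprint 4880 mm (x) by 5180 mm (y) outside-to-outside, with no floor or roof. The front and back walls (the −y and +y sides) span the full width; the two side walls fit between them.


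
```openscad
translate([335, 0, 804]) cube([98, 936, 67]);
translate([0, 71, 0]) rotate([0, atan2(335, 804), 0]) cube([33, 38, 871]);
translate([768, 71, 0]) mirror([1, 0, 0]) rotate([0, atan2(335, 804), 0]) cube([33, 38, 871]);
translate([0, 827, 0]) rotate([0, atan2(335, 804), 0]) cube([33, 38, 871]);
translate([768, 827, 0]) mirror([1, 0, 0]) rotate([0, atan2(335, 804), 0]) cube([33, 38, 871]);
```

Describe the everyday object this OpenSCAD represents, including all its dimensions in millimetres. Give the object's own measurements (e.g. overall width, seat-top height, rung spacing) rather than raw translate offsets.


A sawhorse. A 98×936×67 mm beam (x, y, z) sits on two A-frame leg pairs. Each pair is two raked legs of 33×38 mm section (38 mm along y) splaying symmetrically in x. Each leg rises 804 mm vertically over 335 mm of horizontal reach and is 871 mm long along its own axis. Every leg's outer bottom edge rests on the floor and its outer top edge meets a bottom edge of the beam — the left legs (tilting toward +x) meet the beam's −x bottom edge, the right legs (their mirror images, tilting toward −x) meet its +x bottom edge — so the leg tops tuck under the beam, the beam's underside is 804 mm above the floor, and the feet are 768 mm apart outside-to-outside with the beam centred between them. The two leg pairs are set in 71 mm from either end of the beam.


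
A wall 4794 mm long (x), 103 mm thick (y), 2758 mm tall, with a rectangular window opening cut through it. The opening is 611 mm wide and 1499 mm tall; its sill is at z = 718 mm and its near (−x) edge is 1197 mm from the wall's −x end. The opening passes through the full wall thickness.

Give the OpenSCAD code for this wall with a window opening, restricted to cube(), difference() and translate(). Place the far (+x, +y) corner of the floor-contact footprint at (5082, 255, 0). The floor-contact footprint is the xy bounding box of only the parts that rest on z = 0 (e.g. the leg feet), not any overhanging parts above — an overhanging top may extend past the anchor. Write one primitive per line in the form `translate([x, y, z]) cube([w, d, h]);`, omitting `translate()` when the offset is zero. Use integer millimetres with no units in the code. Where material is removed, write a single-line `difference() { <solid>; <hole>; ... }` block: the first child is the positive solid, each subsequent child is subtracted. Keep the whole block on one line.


difference() { translate([288, 152, 0]) cube([4794, 103, 2758]); translate([1485, 152, 718]) cube([611, 103, 1499]); }


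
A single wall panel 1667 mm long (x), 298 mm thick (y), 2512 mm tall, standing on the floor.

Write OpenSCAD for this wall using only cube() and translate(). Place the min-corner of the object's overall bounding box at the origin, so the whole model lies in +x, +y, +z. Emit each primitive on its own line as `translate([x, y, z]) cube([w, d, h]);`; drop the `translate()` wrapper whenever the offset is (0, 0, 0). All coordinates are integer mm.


cube([1667, 298, 2512]);


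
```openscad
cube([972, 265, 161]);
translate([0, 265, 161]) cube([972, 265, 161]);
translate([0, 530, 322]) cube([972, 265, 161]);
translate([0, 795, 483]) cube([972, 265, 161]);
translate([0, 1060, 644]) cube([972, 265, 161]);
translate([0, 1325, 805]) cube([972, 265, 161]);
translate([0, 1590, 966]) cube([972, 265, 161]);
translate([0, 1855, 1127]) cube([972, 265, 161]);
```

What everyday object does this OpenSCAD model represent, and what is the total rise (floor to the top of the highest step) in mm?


A staircase. The total rise is 1288 mm.

8 identical blocks, each offset up and back from the previous — a staircase. Each step is 161 mm tall and there are 8 of them, so the total rise is 8 × 161 = 1288 mm.


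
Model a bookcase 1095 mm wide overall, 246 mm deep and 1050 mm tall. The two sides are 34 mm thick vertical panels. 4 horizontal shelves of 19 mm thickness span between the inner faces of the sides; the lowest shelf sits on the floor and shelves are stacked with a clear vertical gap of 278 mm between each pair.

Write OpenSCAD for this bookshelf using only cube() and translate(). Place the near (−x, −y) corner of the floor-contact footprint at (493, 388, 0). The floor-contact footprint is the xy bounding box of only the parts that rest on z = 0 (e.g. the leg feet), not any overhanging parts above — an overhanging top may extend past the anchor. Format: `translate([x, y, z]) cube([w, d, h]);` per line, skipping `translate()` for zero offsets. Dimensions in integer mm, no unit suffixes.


translate([493, 388, 0]) cube([34, 246, 1050]);
translate([1554, 388, 0]) cube([34, 246, 1050]);
translate([527, 388, 0]) cube([1027, 246, 19]);
translate([527, 388, 297]) cube([1027, 246, 19]);
translate([527, 388, 594]) cube([1027, 246, 19]);
translate([527, 388, 891]) cube([1027, 246, 19]);


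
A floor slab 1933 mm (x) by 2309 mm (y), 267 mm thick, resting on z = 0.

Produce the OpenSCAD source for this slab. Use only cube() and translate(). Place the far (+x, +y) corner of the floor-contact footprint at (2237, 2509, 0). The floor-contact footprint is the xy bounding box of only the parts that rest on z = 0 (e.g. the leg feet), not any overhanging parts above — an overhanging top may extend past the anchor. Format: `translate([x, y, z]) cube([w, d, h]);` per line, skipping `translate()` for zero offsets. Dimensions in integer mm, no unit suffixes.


translate([304, 200, 0]) cube([1933, 2309, 267]);


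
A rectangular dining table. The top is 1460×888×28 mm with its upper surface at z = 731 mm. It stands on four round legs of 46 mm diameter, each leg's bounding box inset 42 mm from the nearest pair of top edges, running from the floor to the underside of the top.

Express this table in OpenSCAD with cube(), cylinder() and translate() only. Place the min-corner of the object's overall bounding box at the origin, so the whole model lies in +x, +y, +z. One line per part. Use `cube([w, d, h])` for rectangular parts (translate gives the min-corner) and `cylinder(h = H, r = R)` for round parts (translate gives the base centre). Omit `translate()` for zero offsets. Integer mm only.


translate([0, 0, 703]) cube([1460, 888, 28]);
translate([65, 65, 0]) cylinder(h = 703, r = 23);
translate([1395, 65, 0]) cylinder(h = 703, r = 23);
translate([65, 823, 0]) cylinder(h = 703, r = 23);
translate([1395, 823, 0]) cylinder(h = 703, r = 23);


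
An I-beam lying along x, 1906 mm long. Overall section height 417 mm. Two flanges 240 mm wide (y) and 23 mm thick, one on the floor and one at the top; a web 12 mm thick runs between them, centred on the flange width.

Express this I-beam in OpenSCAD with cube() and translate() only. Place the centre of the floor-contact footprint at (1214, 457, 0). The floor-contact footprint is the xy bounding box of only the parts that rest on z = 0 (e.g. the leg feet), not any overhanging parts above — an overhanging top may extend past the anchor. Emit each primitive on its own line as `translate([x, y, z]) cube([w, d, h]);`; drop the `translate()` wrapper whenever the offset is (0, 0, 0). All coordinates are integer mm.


translate([261, 337, 0]) cube([1906, 240, 23]);
translate([261, 451, 23]) cube([1906, 12, 371]);
translate([261, 337, 394]) cube([1906, 240, 23]);


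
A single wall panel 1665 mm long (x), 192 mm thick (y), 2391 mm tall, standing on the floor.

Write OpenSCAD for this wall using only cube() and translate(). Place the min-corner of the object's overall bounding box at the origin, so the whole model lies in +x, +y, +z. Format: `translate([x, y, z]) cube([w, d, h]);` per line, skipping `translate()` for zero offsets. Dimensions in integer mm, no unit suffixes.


cube([1665, 192, 2391]);


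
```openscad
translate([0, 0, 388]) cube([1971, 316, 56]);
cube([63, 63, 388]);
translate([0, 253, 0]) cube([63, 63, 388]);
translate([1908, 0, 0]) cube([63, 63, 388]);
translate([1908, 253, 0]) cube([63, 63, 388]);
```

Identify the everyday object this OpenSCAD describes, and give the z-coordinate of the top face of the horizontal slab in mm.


A bench. The seat-top height is 444 mm.

A long slab on four corner posts — a bench. The slab sits at z = 388 with thickness 56, so the top is 388 + 56 = 444 mm.


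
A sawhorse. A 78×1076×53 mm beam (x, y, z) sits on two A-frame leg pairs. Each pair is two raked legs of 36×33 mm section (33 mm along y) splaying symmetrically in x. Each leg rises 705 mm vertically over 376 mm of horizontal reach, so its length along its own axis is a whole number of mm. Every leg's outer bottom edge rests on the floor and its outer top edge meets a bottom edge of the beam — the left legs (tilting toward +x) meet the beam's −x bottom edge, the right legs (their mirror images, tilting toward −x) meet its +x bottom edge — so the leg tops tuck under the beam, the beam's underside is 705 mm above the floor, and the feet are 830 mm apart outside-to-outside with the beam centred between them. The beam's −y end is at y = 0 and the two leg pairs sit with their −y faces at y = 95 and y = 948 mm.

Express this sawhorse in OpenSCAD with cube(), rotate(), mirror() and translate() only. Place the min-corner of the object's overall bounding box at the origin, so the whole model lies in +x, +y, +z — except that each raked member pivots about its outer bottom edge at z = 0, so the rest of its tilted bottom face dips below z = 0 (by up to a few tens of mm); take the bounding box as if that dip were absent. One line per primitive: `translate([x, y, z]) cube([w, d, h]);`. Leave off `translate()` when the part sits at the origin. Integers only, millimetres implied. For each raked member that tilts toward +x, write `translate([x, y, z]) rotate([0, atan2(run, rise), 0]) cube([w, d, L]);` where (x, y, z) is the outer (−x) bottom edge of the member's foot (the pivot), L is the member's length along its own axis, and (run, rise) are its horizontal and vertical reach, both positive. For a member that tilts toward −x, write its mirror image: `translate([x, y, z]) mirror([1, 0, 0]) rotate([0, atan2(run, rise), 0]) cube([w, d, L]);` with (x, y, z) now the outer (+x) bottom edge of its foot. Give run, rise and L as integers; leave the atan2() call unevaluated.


translate([376, 0, 705]) cube([78, 1076, 53]);
translate([0, 95, 0]) rotate([0, atan2(376, 705), 0]) cube([36, 33, 799]);
translate([830, 95, 0]) mirror([1, 0, 0]) rotate([0, atan2(376, 705), 0]) cube([36, 33, 799]);
translate([0, 948, 0]) rotate([0, atan2(376, 705), 0]) cube([36, 33, 799]);
translate([830, 948, 0]) mirror([1, 0, 0]) rotate([0, atan2(376, 705), 0]) cube([36, 33, 799]);


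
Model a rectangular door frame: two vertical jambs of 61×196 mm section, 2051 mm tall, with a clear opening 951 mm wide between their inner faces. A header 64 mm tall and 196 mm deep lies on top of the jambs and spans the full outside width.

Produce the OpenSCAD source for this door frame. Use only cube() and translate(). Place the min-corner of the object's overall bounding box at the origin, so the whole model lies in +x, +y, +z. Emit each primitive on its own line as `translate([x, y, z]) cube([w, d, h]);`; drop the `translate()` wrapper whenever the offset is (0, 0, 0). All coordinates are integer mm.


cube([61, 196, 2051]);
translate([1012, 0, 0]) cube([61, 196, 2051]);
translate([0, 0, 2051]) cube([1073, 196, 64]);


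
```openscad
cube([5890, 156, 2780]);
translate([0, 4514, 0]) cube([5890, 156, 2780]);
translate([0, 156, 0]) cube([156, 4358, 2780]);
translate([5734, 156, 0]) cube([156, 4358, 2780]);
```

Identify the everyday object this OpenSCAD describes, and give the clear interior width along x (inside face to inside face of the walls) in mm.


A house (or room) frame. The interior width is 5578 mm.

Four 2780 mm walls enclosing a rectangle with no floor or roof — a room or house frame. Outside width is 5890 mm and wall thickness is 156 mm, so the interior width is 5890 − 2 × 156 = 5578 mm.


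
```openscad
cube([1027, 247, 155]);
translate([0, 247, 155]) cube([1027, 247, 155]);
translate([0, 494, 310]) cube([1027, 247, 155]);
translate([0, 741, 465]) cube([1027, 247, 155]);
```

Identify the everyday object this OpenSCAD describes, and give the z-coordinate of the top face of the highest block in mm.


A staircase. The total rise is 620 mm.

4 identical blocks, each offset up and back from the previous — a staircase. Each step is 155 mm tall and there are 4 of them, so the total rise is 4 × 155 = 620 mm.


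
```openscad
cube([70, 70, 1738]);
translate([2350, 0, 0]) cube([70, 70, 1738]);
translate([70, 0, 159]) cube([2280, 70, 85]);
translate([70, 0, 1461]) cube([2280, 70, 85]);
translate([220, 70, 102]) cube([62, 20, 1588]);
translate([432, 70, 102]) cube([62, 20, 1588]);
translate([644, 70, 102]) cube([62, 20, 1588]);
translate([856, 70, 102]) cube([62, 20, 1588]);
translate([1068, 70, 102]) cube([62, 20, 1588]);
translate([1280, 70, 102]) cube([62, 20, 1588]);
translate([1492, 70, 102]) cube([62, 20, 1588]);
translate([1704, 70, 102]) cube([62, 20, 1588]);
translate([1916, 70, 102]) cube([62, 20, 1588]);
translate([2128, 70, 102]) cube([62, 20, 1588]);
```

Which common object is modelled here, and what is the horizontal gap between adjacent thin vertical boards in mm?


A fence section. The picket gap is 150 mm.

Two posts, two rails, 10 pickets — a fence section. Span 2280 mm holds 10 pickets of 62 mm with 11 equal gaps: ⌊(2280 − 10·62) / 11⌋ = 150 mm.


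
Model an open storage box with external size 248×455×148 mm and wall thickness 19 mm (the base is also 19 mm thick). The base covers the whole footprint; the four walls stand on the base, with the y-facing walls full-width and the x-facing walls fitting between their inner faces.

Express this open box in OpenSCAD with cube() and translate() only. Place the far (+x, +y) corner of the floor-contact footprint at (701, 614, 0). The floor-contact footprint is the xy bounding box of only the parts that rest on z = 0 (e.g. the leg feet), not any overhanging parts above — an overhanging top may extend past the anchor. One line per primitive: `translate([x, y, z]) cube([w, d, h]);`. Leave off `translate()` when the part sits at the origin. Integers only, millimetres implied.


translate([453, 159, 0]) cube([248, 455, 19]);
translate([453, 159, 19]) cube([248, 19, 129]);
translate([453, 595, 19]) cube([248, 19, 129]);
translate([453, 178, 19]) cube([19, 417, 129]);
translate([682, 178, 19]) cube([19, 417, 129]);


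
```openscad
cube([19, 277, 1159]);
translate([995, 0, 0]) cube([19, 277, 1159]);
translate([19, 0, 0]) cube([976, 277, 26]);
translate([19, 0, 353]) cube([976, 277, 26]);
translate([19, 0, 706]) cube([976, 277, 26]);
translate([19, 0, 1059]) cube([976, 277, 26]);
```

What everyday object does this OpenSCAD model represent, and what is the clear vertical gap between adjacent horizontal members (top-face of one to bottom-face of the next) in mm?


A bookshelf. The clear shelf gap is 327 mm.

Two tall side panels with 4 horizontal boards between them — a bookshelf. The first two shelf undersides are at z = 0 and z = 353; with shelf thickness 26, the clear gap is 353 − 0 − 26 = 327 mm.


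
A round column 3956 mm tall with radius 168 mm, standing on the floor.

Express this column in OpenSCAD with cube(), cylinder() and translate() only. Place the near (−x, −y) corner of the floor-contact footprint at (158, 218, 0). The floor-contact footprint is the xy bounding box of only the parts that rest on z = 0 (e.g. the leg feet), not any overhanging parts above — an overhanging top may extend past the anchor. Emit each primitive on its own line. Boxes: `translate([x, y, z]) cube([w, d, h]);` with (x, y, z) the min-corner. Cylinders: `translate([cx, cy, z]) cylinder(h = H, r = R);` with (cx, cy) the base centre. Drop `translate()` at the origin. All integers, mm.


translate([326, 386, 0]) cylinder(h = 3956, r = 168);


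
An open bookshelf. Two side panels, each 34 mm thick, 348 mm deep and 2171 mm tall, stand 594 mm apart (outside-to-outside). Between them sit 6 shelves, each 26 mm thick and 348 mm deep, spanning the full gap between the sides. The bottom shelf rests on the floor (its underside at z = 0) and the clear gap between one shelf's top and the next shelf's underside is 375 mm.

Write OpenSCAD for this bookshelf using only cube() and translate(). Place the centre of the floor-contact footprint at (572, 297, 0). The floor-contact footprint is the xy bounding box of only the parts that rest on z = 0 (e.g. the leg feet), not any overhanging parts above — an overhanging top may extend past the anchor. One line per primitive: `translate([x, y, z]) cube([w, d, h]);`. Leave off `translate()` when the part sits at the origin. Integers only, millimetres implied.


translate([275, 123, 0]) cube([34, 348, 2171]);
translate([835, 123, 0]) cube([34, 348, 2171]);
translate([309, 123, 0]) cube([526, 348, 26]);
translate([309, 123, 401]) cube([526, 348, 26]);
translate([309, 123, 802]) cube([526, 348, 26]);
translate([309, 123, 1203]) cube([526, 348, 26]);
translate([309, 123, 1604]) cube([526, 348, 26]);
translate([309, 123, 2005]) cube([526, 348, 26]);


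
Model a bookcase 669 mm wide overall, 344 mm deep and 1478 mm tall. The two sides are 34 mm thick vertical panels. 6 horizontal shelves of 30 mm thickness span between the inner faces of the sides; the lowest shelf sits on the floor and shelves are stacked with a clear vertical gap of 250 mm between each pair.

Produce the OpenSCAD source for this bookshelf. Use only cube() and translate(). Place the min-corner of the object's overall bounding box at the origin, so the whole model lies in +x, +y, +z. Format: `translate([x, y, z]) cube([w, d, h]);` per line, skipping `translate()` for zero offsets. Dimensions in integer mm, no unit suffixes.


cube([34, 344, 1478]);
translate([635, 0, 0]) cube([34, 344, 1478]);
translate([34, 0, 0]) cube([601, 344, 30]);
translate([34, 0, 280]) cube([601, 344, 30]);
translate([34, 0, 560]) cube([601, 344, 30]);
translate([34, 0, 840]) cube([601, 344, 30]);
translate([34, 0, 1120]) cube([601, 344, 30]);
translate([34, 0, 1400]) cube([601, 344, 30]);


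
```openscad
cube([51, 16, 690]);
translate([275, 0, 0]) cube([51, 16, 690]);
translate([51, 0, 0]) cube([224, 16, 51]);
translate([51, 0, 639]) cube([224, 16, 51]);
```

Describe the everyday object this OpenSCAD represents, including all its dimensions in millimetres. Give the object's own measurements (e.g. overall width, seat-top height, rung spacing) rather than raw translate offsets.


A rectangular picture frame lying in the x–z plane (depth along y). The opening is 224 mm wide (x) by 588 mm tall (z), surrounded by a border 51 mm wide on all four sides. The frame is 16 mm deep and is made of two full-height vertical stiles with two horizontal rails fitted between them.


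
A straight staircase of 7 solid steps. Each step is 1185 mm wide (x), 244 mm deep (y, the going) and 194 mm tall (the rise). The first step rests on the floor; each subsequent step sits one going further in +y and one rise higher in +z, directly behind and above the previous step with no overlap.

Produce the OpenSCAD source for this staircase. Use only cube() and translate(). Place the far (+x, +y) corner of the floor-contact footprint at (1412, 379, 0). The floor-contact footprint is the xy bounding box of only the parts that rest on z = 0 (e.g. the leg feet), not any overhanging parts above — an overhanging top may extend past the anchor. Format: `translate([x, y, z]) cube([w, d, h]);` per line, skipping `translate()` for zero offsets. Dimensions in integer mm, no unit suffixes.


translate([227, 135, 0]) cube([1185, 244, 194]);
translate([227, 379, 194]) cube([1185, 244, 194]);
translate([227, 623, 388]) cube([1185, 244, 194]);
translate([227, 867, 582]) cube([1185, 244, 194]);
translate([227, 1111, 776]) cube([1185, 244, 194]);
translate([227, 1355, 970]) cube([1185, 244, 194]);
translate([227, 1599, 1164]) cube([1185, 244, 194]);


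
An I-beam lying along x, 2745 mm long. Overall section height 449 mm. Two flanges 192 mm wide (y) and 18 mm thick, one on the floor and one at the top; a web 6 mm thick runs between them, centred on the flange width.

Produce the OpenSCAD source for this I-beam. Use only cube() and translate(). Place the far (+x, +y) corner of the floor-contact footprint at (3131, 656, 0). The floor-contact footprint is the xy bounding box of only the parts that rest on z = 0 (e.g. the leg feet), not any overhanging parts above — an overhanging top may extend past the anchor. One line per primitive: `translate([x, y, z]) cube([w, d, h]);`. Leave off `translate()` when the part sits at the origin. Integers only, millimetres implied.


translate([386, 464, 0]) cube([2745, 192, 18]);
translate([386, 557, 18]) cube([2745, 6, 413]);
translate([386, 464, 431]) cube([2745, 192, 18]);


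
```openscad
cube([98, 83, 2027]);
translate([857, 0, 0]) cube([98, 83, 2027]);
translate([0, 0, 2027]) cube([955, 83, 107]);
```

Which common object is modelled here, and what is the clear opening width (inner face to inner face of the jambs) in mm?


A door frame. The clear opening width is 759 mm.

Two 2027 mm tall posts with a header on top — a door frame. The left jamb is 98 mm wide at x = 0; the right jamb starts at x = 857. The clear opening is 857 − 98 = 759 mm.


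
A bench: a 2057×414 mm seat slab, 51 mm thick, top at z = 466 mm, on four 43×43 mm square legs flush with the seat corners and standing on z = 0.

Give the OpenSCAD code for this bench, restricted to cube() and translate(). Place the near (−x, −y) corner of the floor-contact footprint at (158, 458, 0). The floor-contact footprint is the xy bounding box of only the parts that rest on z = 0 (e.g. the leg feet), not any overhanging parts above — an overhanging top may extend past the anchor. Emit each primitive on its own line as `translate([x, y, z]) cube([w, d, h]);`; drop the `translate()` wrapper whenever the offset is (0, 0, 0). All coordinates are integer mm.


translate([158, 458, 415]) cube([2057, 414, 51]);
translate([158, 458, 0]) cube([43, 43, 415]);
translate([158, 829, 0]) cube([43, 43, 415]);
translate([2172, 458, 0]) cube([43, 43, 415]);
translate([2172, 829, 0]) cube([43, 43, 415]);
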